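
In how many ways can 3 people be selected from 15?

This is C(15,3) = 455.

455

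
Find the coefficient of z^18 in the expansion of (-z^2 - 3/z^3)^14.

819

General term: C(14,j)·(-z^2)^j·(-3/z^3)^(14-j), with z-exponent 2j − 3(14−j) = 5j − 42.
Set 5j − 42 = 18: j = 12.
C(14,12) = 91; (-1)^12 = 1; (-3)^2 = 9.
Coefficient = 91 · 1 · 9 = 819.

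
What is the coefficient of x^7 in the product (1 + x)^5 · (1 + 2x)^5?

Coefficient of x^7 = Σ_{j} C(5,j)·1^j·C(5,7-j)·2^(7-j) for j from 2 to 5.
= 320 + 800 + 400 + 40 = 1560.

1560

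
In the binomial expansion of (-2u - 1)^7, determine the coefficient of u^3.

-280

The general term is C(7,j)·(-2u)^j·(-1)^(7-j); the u^3 term has j = 3.
C(7,3) = 35.
Coefficient = C(7,3) · (-2)^3 = 35 · (-8) = -280.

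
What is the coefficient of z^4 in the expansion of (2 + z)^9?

The general term is C(9,j)·(2)^j·(z)^(9-j); the z^4 term has j = 5.
C(9,5) = 126.
Coefficient = C(9,5) · 2^5 = 126 · 32 = 4032.

4032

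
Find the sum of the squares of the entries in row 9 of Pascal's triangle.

48620

By Vandermonde's identity, Σ C(9,k)² = C(18,9) = 48620.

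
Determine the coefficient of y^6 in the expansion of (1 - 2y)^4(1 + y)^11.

286

Coefficient of y^6 = Σ_{j} C(4,j)·(-2)^j·C(11,6-j)·1^(6-j) for j from 0 to 4.
= 462 + (-3696) + 7920 + (-5280) + 880 = 286.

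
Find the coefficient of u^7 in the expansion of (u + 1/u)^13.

286

General term: C(13,j)·(u)^j·(1/u)^(13-j), with u-exponent 1j − 1(13−j) = 2j − 13.
Set 2j − 13 = 7: j = 10.
C(13,10) = 286; 1^10 = 1; 1^3 = 1.
Coefficient = 286 · 1 · 1 = 286.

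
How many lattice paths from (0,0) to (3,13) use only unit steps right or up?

560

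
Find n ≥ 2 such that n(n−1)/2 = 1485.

n(n−1)/2 = 1485 ⇒ n(n−1) = 2970. Since 55·54 = 2970, n = 55.

55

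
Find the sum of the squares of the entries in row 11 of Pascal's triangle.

Σ C(11,i)² is the coefficient of x^11 in (1+x)^11(1+x)^11 = (1+x)^22, i.e. C(22,11) = 705432.

705432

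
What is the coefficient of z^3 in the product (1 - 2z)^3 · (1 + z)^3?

Coefficient of z^3 = Σ_{j} C(3,j)·(-2)^j·C(3,3-j)·1^(3-j) for j from 0 to 3.
= 1 + (-18) + 36 + (-8) = 11.

11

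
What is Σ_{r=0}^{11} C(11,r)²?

By Vandermonde's identity, Σ C(11,r)² = C(22,11) = 705432.

705432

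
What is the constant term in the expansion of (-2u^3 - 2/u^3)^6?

General term: C(6,j)·(-2u^3)^j·(-2/u^3)^(6-j), with u-exponent 3j − 3(6−j) = 6j − 18.
Set 6j − 18 = 0: j = 3.
C(6,3) = 20; (-2)^3 = -8; (-2)^3 = -8.
Coefficient = 20 · (-8) · (-8) = 1280.

1280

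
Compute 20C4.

4845

C(20,4) = (20·19·18·17) / 4! = 116280 / 24 = 4845.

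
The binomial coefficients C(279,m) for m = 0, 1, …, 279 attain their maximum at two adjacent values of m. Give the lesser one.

139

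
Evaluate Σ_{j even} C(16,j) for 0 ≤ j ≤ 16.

32768

Even-j terms of row 16 sum to 2^15 = 32768.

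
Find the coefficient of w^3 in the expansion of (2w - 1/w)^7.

672

General term: C(7,j)·(2w)^j·(-1/w)^(7-j), with w-exponent 1j − 1(7−j) = 2j − 7.
Set 2j − 7 = 3: j = 5.
C(7,5) = 21; 2^5 = 32; (-1)^2 = 1.
Coefficient = 21 · 32 · 1 = 672.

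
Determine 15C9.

5005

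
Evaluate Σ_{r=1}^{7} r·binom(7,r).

Since r·C(7,r) = 7·C(6,r−1), the sum is 7·2^6 = 7·64 = 448.

448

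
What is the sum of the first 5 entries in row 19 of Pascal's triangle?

5036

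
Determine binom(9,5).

C(9,5) = C(9,4) by symmetry.
C(9,4) = (9·8·7·6) / 4! = 3024 / 24 = 126.

126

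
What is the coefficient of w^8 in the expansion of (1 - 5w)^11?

The general term is C(11,j)·(1)^j·(-5w)^(11-j); the w^8 term has j = 3.
C(11,3) = 165.
Coefficient = C(11,3) · (-5)^8 = 165 · 390625 = 64453125.

64453125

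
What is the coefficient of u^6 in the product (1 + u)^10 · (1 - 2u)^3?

Coefficient of u^6 = Σ_{j} C(10,j)·1^j·C(3,6-j)·(-2)^(6-j) for j from 3 to 6.
= (-960) + 2520 + (-1512) + 210 = 258.

258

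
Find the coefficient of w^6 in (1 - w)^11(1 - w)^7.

Coefficient of w^6 = Σ_{j} C(11,j)·(-1)^j·C(7,6-j)·(-1)^(6-j) for j from 0 to 6.
= 7 + 231 + 1925 + 5775 + 6930 + 3234 + 462 = 18564.

18564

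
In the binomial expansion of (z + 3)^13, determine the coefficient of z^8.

312741

The general term is C(13,j)·(z)^j·(3)^(13-j); the z^8 term has j = 8.
C(13,8) = 1287.
Coefficient = C(13,8) · 3^5 = 1287 · 243 = 312741.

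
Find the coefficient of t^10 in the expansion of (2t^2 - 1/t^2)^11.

-42240

General term: C(11,j)·(2t^2)^j·(-1/t^2)^(11-j), with t-exponent 2j − 2(11−j) = 4j − 22.
Set 4j − 22 = 10: j = 8.
C(11,8) = 165; 2^8 = 256; (-1)^3 = -1.
Coefficient = 165 · 256 · (-1) = -42240.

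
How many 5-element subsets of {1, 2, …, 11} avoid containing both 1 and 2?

All 5-subsets: C(11,5) = 462. Those containing both fixed elements: C(9,3) = 84.
462 − 84 = 378.

378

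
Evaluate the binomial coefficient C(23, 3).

1771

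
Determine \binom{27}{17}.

8436285

C(27,17) = C(27,10) by symmetry.
C(27,10) = (27·26·25·24·23·22·21·20·19·18) / 10! = 30613591008000 / 3628800 = 8436285.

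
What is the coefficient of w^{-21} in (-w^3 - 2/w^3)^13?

-292864

General term: C(13,j)·(-w^3)^j·(-2/w^3)^(13-j), with w-exponent 3j − 3(13−j) = 6j − 39.
Set 6j − 39 = -21: j = 3.
C(13,3) = 286; (-1)^3 = -1; (-2)^10 = 1024.
Coefficient = 286 · (-1) · 1024 = -292864.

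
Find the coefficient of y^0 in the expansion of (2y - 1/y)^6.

-160

General term: C(6,j)·(2y)^j·(-1/y)^(6-j), with y-exponent 1j − 1(6−j) = 2j − 6.
Set 2j − 6 = 0: j = 3.
C(6,3) = 20; 2^3 = 8; (-1)^3 = -1.
Coefficient = 20 · 8 · (-1) = -160.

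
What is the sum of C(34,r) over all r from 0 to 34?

17179869184

The entries of row 34 sum to 2^34 = 17179869184.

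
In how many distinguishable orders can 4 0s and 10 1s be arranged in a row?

Choose positions for the 0s: C(14,4) = 1001.

1001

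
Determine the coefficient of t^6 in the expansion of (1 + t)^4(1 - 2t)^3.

-20

Coefficient of t^6 = Σ_{j} C(4,j)·1^j·C(3,6-j)·(-2)^(6-j) for j from 3 to 4.
= (-32) + 12 = -20.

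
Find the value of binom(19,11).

75582

C(19,11) = C(19,8) by symmetry.
C(19,8) = (19·18·17·16·15·14·13·12) / 8! = 3047466240 / 40320 = 75582.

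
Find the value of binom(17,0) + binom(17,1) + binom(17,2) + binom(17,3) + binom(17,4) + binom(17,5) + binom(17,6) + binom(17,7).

41226

1 + 17 + 136 + 680 + 2380 + 6188 + 12376 + 19448 = 41226.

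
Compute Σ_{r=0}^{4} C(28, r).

24158

1 + 28 + 378 + 3276 + 20475 = 24158.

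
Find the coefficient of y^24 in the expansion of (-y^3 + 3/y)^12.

General term: C(12,j)·(-y^3)^j·(3/y)^(12-j), with y-exponent 3j − 1(12−j) = 4j − 12.
Set 4j − 12 = 24: j = 9.
C(12,9) = 220; (-1)^9 = -1; 3^3 = 27.
Coefficient = 220 · (-1) · 27 = -5940.

-5940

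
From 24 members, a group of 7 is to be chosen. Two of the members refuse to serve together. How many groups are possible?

All 7-subsets: C(24,7) = 346104. Those containing both fixed elements: C(22,5) = 26334.
346104 − 26334 = 319770.

319770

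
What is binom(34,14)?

C(34,14) = (34·33·32·31·30·29·28·27·26·25·24·23·22·21) / 14! = 121350057687226368000 / 87178291200 = 1391975640.

1391975640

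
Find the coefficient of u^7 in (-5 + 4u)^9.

14745600

The general term is C(9,j)·(-5)^j·(4u)^(9-j); the u^7 term has j = 2.
C(9,2) = 36.
Coefficient = C(9,2) · (-5)^2 · 4^7 = 36 · 25 · 16384 = 14745600.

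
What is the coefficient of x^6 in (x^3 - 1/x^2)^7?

-35

General term: C(7,j)·(x^3)^j·(-1/x^2)^(7-j), with x-exponent 3j − 2(7−j) = 5j − 14.
Set 5j − 14 = 6: j = 4.
C(7,4) = 35; 1^4 = 1; (-1)^3 = -1.
Coefficient = 35 · 1 · (-1) = -35.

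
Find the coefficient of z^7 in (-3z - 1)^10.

262440

The general term is C(10,j)·(-3z)^j·(-1)^(10-j); the z^7 term has j = 7.
C(10,7) = 120.
Coefficient = C(10,7) · (-3)^7 · (-1)^3 = 120 · (-2187) · (-1) = 262440.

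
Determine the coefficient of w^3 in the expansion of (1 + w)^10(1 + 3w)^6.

2820

Coefficient of w^3 = Σ_{j} C(10,j)·1^j·C(6,3-j)·3^(3-j) for j from 0 to 3.
= 540 + 1350 + 810 + 120 = 2820.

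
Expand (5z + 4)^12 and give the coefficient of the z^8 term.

49500000000

The general term is C(12,j)·(5z)^j·(4)^(12-j); the z^8 term has j = 8.
C(12,8) = 495.
Coefficient = C(12,8) · 5^8 · 4^4 = 495 · 390625 · 256 = 49500000000.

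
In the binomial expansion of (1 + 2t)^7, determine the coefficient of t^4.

560

The general term is C(7,j)·(1)^j·(2t)^(7-j); the t^4 term has j = 3.
C(7,3) = 35.
Coefficient = C(7,3) · 2^4 = 35 · 16 = 560.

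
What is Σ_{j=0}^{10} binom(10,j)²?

184756

Σ C(10,j)² is the coefficient of x^10 in (1+x)^10(1+x)^10 = (1+x)^20, i.e. C(20,10) = 184756.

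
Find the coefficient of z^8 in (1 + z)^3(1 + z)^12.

Coefficient of z^8 = Σ_{j} C(3,j)·C(12,8-j) for j from 0 to 3.
= 495 + 2376 + 2772 + 792 = 6435.

6435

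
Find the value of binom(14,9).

2002

C(14,9) = C(14,5) by symmetry.
C(14,5) = (14·13·12·11·10) / 5! = 240240 / 120 = 2002.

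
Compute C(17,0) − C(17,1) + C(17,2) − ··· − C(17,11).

-4368

The partial alternating sum Σ_{k=0}^{11} (−1)^k C(17,k) = (−1)^11 C(16,11) = -4368.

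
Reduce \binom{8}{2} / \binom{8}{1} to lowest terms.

7/2

C(n,k+1)/C(n,k) = (n−k)/(k+1) = (8−1)/(1+1) = 7/2.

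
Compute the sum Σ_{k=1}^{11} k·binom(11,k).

Since k·C(11,k) = 11·C(10,k−1), the sum is 11·2^10 = 11·1024 = 11264.

11264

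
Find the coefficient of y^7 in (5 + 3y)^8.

87480

The general term is C(8,j)·(5)^j·(3y)^(8-j); the y^7 term has j = 1.
C(8,1) = 8.
Coefficient = C(8,1) · 5^1 · 3^7 = 8 · 5 · 2187 = 87480.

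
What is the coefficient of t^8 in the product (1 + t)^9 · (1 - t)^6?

Coefficient of t^8 = Σ_{j} C(9,j)·1^j·C(6,8-j)·(-1)^(8-j) for j from 2 to 8.
= 36 + (-504) + 1890 + (-2520) + 1260 + (-216) + 9 = -45.

-45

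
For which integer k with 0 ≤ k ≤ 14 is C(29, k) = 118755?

C(29,k) increases on 0 ≤ k ≤ 14. C(29,4) = 23751 and C(29,5) = 118755, so k = 5.

5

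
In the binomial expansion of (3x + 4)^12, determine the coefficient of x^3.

The general term is C(12,j)·(3x)^j·(4)^(12-j); the x^3 term has j = 3.
C(12,3) = 220.
Coefficient = C(12,3) · 3^3 · 4^9 = 220 · 27 · 262144 = 1557135360.

1557135360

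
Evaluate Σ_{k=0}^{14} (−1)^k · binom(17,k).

120

The partial alternating sum Σ_{k=0}^{14} (−1)^k C(17,k) = (−1)^14 C(16,14) = 120.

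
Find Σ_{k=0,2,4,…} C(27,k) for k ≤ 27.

67108864

Even-k terms of row 27 sum to 2^26 = 67108864.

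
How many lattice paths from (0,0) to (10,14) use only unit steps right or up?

1961256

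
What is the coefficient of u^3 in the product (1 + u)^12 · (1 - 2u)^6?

Coefficient of u^3 = Σ_{j} C(12,j)·1^j·C(6,3-j)·(-2)^(3-j) for j from 0 to 3.
= (-160) + 720 + (-792) + 220 = -12.

-12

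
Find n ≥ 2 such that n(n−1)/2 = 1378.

53

n(n−1)/2 = 1378 ⇒ n(n−1) = 2756. Since 53·52 = 2756, n = 53.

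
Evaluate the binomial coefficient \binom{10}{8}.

45

C(10,8) = C(10,2) by symmetry.
C(10,2) = (10·9) / 2! = 90 / 2 = 45.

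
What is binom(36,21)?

5567902560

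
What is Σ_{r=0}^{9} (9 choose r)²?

Σ C(9,r)² is the coefficient of x^9 in (1+x)^9(1+x)^9 = (1+x)^18, i.e. C(18,9) = 48620.

48620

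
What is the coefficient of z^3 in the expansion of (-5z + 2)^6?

-20000

The general term is C(6,j)·(-5z)^j·(2)^(6-j); the z^3 term has j = 3.
C(6,3) = 20.
Coefficient = C(6,3) · (-5)^3 · 2^3 = 20 · (-125) · 8 = -20000.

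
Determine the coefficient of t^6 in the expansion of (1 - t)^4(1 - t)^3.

(1 - t)^4(1 - t)^3 = (1 - t)^7, so the coefficient of t^6 is C(7,6)·(-1)^6 = 7·1 = 7.

7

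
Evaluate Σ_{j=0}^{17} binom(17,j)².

By Vandermonde's identity, Σ C(17,j)² = C(34,17) = 2333606220.

2333606220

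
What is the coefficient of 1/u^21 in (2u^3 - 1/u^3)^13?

2288

General term: C(13,j)·(2u^3)^j·(-1/u^3)^(13-j), with u-exponent 3j − 3(13−j) = 6j − 39.
Set 6j − 39 = -21: j = 3.
C(13,3) = 286; 2^3 = 8; (-1)^10 = 1.
Coefficient = 286 · 8 · 1 = 2288.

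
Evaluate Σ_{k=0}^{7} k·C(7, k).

448

Differentiating (1+x)^7 and setting x=1: Σ k·C(7,k) = 7·2^6 = 448.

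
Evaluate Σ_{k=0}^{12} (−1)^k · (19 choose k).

The partial alternating sum Σ_{k=0}^{12} (−1)^k C(19,k) = (−1)^12 C(18,12) = 18564.

18564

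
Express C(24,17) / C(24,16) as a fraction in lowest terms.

8/17

C(n,k+1)/C(n,k) = (n−k)/(k+1) = (24−16)/(16+1) = 8/17.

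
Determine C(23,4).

8855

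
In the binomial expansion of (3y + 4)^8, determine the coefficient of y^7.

69984

The general term is C(8,j)·(3y)^j·(4)^(8-j); the y^7 term has j = 7.
C(8,7) = 8.
Coefficient = C(8,7) · 3^7 · 4^1 = 8 · 2187 · 4 = 69984.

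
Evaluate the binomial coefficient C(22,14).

C(22,14) = C(22,8) by symmetry.
C(22,8) = (22·21·20·19·18·17·16·15) / 8! = 12893126400 / 40320 = 319770.

319770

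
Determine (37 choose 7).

10295472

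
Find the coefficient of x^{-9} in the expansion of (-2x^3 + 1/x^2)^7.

-14

General term: C(7,j)·(-2x^3)^j·(1/x^2)^(7-j), with x-exponent 3j − 2(7−j) = 5j − 14.
Set 5j − 14 = -9: j = 1.
C(7,1) = 7; (-2)^1 = -2; 1^6 = 1.
Coefficient = 7 · (-2) · 1 = -14.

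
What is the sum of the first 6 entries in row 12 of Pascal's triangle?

1 + 12 + 66 + 220 + 495 + 792 = 1586.

1586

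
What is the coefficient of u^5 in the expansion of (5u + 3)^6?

The general term is C(6,j)·(5u)^j·(3)^(6-j); the u^5 term has j = 5.
C(6,5) = 6.
Coefficient = C(6,5) · 5^5 · 3^1 = 6 · 3125 · 3 = 56250.

56250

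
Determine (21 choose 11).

C(21,11) = C(21,10) by symmetry.
C(21,10) = (21·20·19·18·17·16·15·14·13·12) / 10! = 1279935820800 / 3628800 = 352716.

352716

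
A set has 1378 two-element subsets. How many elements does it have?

n(n−1)/2 = 1378 ⇒ n(n−1) = 2756. Since 53·52 = 2756, n = 53.

53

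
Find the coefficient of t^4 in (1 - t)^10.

The general term is C(10,j)·(1)^j·(-t)^(10-j); the t^4 term has j = 6.
C(10,6) = 210.
Coefficient = C(10,6) = 210.

210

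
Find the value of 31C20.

C(31,20) = C(31,11) by symmetry.
C(31,11) = (31·30·29·28·27·26·25·24·23·22·21) / 11! = 3379847863392000 / 39916800 = 84672315.

84672315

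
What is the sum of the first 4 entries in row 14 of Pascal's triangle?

1 + 14 + 91 + 364 = 470.

470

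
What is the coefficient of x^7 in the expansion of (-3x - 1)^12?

The general term is C(12,j)·(-3x)^j·(-1)^(12-j); the x^7 term has j = 7.
C(12,7) = 792.
Coefficient = C(12,7) · (-3)^7 · (-1)^5 = 792 · (-2187) · (-1) = 1732104.

1732104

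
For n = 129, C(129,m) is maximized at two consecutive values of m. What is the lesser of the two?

For odd n = 129, C(129,m) peaks at m = (n−1)/2 and (n+1)/2; the lesser is 64.

64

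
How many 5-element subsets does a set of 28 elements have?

98280

C(28,5) = (28·27·26·25·24) / 5! = 11793600 / 120 = 98280.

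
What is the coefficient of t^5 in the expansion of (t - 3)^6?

The general term is C(6,j)·(t)^j·(-3)^(6-j); the t^5 term has j = 5.
C(6,5) = 6.
Coefficient = C(6,5) · (-3)^1 = 6 · (-3) = -18.

-18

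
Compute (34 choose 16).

2203961430

C(34,16) = (34·33·32·31·30·29·28·27·26·25·24·23·22·21·20·19) / 16! = 46113021921146019840000 / 20922789888000 = 2203961430.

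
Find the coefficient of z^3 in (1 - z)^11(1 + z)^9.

Coefficient of z^3 = Σ_{j} C(11,j)·(-1)^j·C(9,3-j)·1^(3-j) for j from 0 to 3.
= 84 + (-396) + 495 + (-165) = 18.

18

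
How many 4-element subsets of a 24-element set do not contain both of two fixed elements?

10395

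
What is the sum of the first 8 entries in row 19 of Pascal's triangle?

94184

1 + 19 + 171 + 969 + 3876 + 11628 + 27132 + 50388 = 94184.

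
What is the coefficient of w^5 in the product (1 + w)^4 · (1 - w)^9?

9

Coefficient of w^5 = Σ_{j} C(4,j)·1^j·C(9,5-j)·(-1)^(5-j) for j from 0 to 4.
= (-126) + 504 + (-504) + 144 + (-9) = 9.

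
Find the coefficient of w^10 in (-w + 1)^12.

The general term is C(12,j)·(-w)^j·(1)^(12-j); the w^10 term has j = 10.
C(12,10) = 66.
Coefficient = C(12,10) = 66.

66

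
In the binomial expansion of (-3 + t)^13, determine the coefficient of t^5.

8444007

The general term is C(13,j)·(-3)^j·(t)^(13-j); the t^5 term has j = 8.
C(13,8) = 1287.
Coefficient = C(13,8) · (-3)^8 = 1287 · 6561 = 8444007.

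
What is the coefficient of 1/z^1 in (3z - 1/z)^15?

General term: C(15,j)·(3z)^j·(-1/z)^(15-j), with z-exponent 1j − 1(15−j) = 2j − 15.
Set 2j − 15 = -1: j = 7.
C(15,7) = 6435; 3^7 = 2187; (-1)^8 = 1.
Coefficient = 6435 · 2187 · 1 = 14073345.

14073345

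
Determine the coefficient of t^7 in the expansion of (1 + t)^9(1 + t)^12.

(1 + t)^9(1 + t)^12 = (1 + t)^21, so the coefficient of t^7 is C(21,7)·1^7 = 116280·1 = 116280.

116280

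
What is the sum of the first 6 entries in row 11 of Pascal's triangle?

1 + 11 + 55 + 165 + 330 + 462 = 1024.

1024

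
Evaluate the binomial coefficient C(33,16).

1166803110

C(33,16) = (33·32·31·30·29·28·27·26·25·24·23·22·21·20·19·18) / 16! = 24412776311194951680000 / 20922789888000 = 1166803110.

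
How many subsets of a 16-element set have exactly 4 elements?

1820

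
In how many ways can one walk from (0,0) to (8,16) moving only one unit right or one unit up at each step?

735471

Each path is a sequence of 24 steps with 8 rights: C(24,8) = 735471.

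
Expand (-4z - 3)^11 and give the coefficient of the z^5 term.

The general term is C(11,j)·(-4z)^j·(-3)^(11-j); the z^5 term has j = 5.
C(11,5) = 462.
Coefficient = C(11,5) · (-4)^5 · (-3)^6 = 462 · (-1024) · 729 = -344881152.

-344881152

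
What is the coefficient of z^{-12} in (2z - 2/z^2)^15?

-164003840

General term: C(15,j)·(2z)^j·(-2/z^2)^(15-j), with z-exponent 1j − 2(15−j) = 3j − 30.
Set 3j − 30 = -12: j = 6.
C(15,6) = 5005; 2^6 = 64; (-2)^9 = -512.
Coefficient = 5005 · 64 · (-512) = -164003840.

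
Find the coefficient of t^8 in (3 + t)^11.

4455

The general term is C(11,j)·(3)^j·(t)^(11-j); the t^8 term has j = 3.
C(11,3) = 165.
Coefficient = C(11,3) · 3^3 = 165 · 27 = 4455.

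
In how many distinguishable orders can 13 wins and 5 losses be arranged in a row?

8568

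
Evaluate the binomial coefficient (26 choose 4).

C(26,4) = (26·25·24·23) / 4! = 358800 / 24 = 14950.

14950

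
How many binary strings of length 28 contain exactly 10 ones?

Choose the 10 positions: C(28,10) = 13123110.

13123110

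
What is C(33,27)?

C(33,27) = C(33,6) by symmetry.
C(33,6) = (33·32·31·30·29·28) / 6! = 797448960 / 720 = 1107568.

1107568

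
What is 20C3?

C(20,3) = (20·19·18) / 3! = 6840 / 6 = 1140.

1140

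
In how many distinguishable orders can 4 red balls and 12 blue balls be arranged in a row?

Choose positions for the red balls: C(16,4) = 1820.

1820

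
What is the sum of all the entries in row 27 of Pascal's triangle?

Setting x = 1 in (1+x)^27 gives Σ C(27,r) = 2^27 = 134217728.

134217728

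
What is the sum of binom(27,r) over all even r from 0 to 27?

67108864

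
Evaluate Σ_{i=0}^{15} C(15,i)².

155117520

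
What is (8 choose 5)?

56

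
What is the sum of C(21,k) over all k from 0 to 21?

2097152

The entries of row 21 sum to 2^21 = 2097152.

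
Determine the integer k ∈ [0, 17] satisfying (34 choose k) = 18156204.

C(34,k) increases on 0 ≤ k ≤ 17. C(34,7) = 5379616 and C(34,8) = 18156204, so k = 8.

8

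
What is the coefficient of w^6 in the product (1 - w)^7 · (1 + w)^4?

14

Coefficient of w^6 = Σ_{j} C(7,j)·(-1)^j·C(4,6-j)·1^(6-j) for j from 2 to 6.
= 21 + (-140) + 210 + (-84) + 7 = 14.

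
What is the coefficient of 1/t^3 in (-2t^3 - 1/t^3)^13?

General term: C(13,j)·(-2t^3)^j·(-1/t^3)^(13-j), with t-exponent 3j − 3(13−j) = 6j − 39.
Set 6j − 39 = -3: j = 6.
C(13,6) = 1716; (-2)^6 = 64; (-1)^7 = -1.
Coefficient = 1716 · 64 · (-1) = -109824.

-109824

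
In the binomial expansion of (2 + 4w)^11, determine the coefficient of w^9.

The general term is C(11,j)·(2)^j·(4w)^(11-j); the w^9 term has j = 2.
C(11,2) = 55.
Coefficient = C(11,2) · 2^2 · 4^9 = 55 · 4 · 262144 = 57671680.

57671680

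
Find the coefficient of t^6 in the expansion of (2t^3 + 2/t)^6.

General term: C(6,j)·(2t^3)^j·(2/t)^(6-j), with t-exponent 3j − 1(6−j) = 4j − 6.
Set 4j − 6 = 6: j = 3.
C(6,3) = 20; 2^3 = 8; 2^3 = 8.
Coefficient = 20 · 8 · 8 = 1280.

1280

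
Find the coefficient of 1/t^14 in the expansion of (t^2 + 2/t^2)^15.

2795520

General term: C(15,j)·(t^2)^j·(2/t^2)^(15-j), with t-exponent 2j − 2(15−j) = 4j − 30.
Set 4j − 30 = -14: j = 4.
C(15,4) = 1365; 1^4 = 1; 2^11 = 2048.
Coefficient = 1365 · 1 · 2048 = 2795520.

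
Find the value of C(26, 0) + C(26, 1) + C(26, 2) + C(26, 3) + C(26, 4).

17902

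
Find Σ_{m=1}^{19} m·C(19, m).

Differentiating (1+x)^19 and setting x=1: Σ m·C(19,m) = 19·2^18 = 4980736.

4980736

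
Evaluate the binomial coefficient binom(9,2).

36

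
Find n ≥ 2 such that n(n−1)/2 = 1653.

58

n(n−1)/2 = 1653 ⇒ n(n−1) = 3306. Since 58·57 = 3306, n = 58.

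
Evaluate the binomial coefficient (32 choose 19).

347373600

C(32,19) = C(32,13) by symmetry.
C(32,13) = (32·31·30·29·28·27·26·25·24·23·22·21·20) / 13! = 2163102632570880000 / 6227020800 = 347373600.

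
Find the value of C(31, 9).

20160075

C(31,9) = (31·30·29·28·27·26·25·24·23) / 9! = 7315688016000 / 362880 = 20160075.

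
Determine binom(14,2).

91

C(14,2) = (14·13) / 2! = 182 / 2 = 91.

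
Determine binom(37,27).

348330136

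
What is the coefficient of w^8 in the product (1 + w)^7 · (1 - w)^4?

-11

Coefficient of w^8 = Σ_{j} C(7,j)·1^j·C(4,8-j)·(-1)^(8-j) for j from 4 to 7.
= 35 + (-84) + 42 + (-4) = -11.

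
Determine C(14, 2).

91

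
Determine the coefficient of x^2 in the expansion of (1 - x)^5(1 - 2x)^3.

52

Coefficient of x^2 = Σ_{j} C(5,j)·(-1)^j·C(3,2-j)·(-2)^(2-j) for j from 0 to 2.
= 12 + 30 + 10 = 52.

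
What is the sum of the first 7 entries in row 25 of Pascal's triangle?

245506

1 + 25 + 300 + 2300 + 12650 + 53130 + 177100 = 245506.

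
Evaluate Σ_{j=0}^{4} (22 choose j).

9109

1 + 22 + 231 + 1540 + 7315 = 9109.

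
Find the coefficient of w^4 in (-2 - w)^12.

126720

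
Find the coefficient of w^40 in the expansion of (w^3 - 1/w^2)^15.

-15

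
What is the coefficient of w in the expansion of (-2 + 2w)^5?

The general term is C(5,j)·(-2)^j·(2w)^(5-j); the w^1 term has j = 4.
C(5,4) = 5.
Coefficient = C(5,4) · (-2)^4 · 2^1 = 5 · 16 · 2 = 160.

160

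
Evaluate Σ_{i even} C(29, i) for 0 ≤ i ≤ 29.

Half of (1+1)^29 + (1−1)^29 gives the even-index sum: 2^28 = 268435456.

268435456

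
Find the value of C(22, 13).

497420

C(22,13) = C(22,9) by symmetry.
C(22,9) = (22·21·20·19·18·17·16·15·14) / 9! = 180503769600 / 362880 = 497420.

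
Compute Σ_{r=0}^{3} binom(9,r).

1 + 9 + 36 + 84 = 130.

130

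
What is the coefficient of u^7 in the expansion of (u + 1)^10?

120

The general term is C(10,j)·(u)^j·(1)^(10-j); the u^7 term has j = 7.
C(10,7) = 120.
Coefficient = C(10,7) = 120.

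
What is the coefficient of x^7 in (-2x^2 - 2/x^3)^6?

384

General term: C(6,j)·(-2x^2)^j·(-2/x^3)^(6-j), with x-exponent 2j − 3(6−j) = 5j − 18.
Set 5j − 18 = 7: j = 5.
C(6,5) = 6; (-2)^5 = -32; (-2)^1 = -2.
Coefficient = 6 · (-32) · (-2) = 384.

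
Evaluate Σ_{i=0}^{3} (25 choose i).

2626

1 + 25 + 300 + 2300 = 2626.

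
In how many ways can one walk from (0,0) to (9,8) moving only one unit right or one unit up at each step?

Each path is a sequence of 17 steps with 9 rights: C(17,9) = 24310.

24310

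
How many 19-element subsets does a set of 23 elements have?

8855

C(23,19) = C(23,4) by symmetry.
C(23,4) = (23·22·21·20) / 4! = 212520 / 24 = 8855.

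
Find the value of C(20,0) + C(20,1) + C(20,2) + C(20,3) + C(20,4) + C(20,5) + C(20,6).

60460

1 + 20 + 190 + 1140 + 4845 + 15504 + 38760 = 60460.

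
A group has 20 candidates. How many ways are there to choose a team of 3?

1140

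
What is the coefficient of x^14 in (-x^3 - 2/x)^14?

439296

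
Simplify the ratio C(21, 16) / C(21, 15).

3/8

C(n,k+1)/C(n,k) = (n−k)/(k+1) = (21−15)/(15+1) = 6/16 = 3/8.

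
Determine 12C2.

66

C(12,2) = (12·11) / 2! = 132 / 2 = 66.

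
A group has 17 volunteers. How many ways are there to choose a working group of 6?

12376

This is C(17,6) = 12376.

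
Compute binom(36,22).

3796297200

C(36,22) = C(36,14) by symmetry.
C(36,14) = (36·35·34·33·32·31·30·29·28·27·26·25·24·23) / 14! = 330954702783344640000 / 87178291200 = 3796297200.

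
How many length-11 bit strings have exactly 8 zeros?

165

Choose the 8 positions: C(11,8) = 165.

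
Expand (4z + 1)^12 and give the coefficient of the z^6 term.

The general term is C(12,j)·(4z)^j·(1)^(12-j); the z^6 term has j = 6.
C(12,6) = 924.
Coefficient = C(12,6) · 4^6 = 924 · 4096 = 3784704.

3784704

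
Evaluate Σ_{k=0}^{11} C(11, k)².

By Vandermonde's identity, Σ C(11,k)² = C(22,11) = 705432.

705432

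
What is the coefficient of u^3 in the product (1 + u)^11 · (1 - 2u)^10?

85

Coefficient of u^3 = Σ_{j} C(11,j)·1^j·C(10,3-j)·(-2)^(3-j) for j from 0 to 3.
= (-960) + 1980 + (-1100) + 165 = 85.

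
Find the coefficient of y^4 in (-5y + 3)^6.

84375

The general term is C(6,j)·(-5y)^j·(3)^(6-j); the y^4 term has j = 4.
C(6,4) = 15.
Coefficient = C(6,4) · (-5)^4 · 3^2 = 15 · 625 · 9 = 84375.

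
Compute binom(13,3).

286

C(13,3) = (13·12·11) / 3! = 1716 / 6 = 286.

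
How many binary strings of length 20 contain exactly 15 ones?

Choose the 15 positions: C(20,15) = 15504.

15504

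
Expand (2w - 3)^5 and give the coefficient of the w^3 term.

720

The general term is C(5,j)·(2w)^j·(-3)^(5-j); the w^3 term has j = 3.
C(5,3) = 10.
Coefficient = C(5,3) · 2^3 · (-3)^2 = 10 · 8 · 9 = 720.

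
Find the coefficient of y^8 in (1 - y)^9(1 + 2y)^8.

-1463

Coefficient of y^8 = Σ_{j} C(9,j)·(-1)^j·C(8,8-j)·2^(8-j) for j from 0 to 8.
= 256 + (-9216) + 64512 + (-150528) + 141120 + (-56448) + 9408 + (-576) + 9 = -1463.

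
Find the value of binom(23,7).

C(23,7) = (23·22·21·20·19·18·17) / 7! = 1235591280 / 5040 = 245157.

245157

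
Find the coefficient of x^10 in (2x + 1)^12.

The general term is C(12,j)·(2x)^j·(1)^(12-j); the x^10 term has j = 10.
C(12,10) = 66.
Coefficient = C(12,10) · 2^10 = 66 · 1024 = 67584.

67584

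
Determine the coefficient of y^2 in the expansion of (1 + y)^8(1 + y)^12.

(1 + y)^8(1 + y)^12 = (1 + y)^20, so the coefficient of y^2 is C(20,2)·1^2 = 190·1 = 190.

190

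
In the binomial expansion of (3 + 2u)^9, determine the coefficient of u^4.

The general term is C(9,j)·(3)^j·(2u)^(9-j); the u^4 term has j = 5.
C(9,5) = 126.
Coefficient = C(9,5) · 3^5 · 2^4 = 126 · 243 · 16 = 489888.

489888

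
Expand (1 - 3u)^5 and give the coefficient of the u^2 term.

The general term is C(5,j)·(1)^j·(-3u)^(5-j); the u^2 term has j = 3.
C(5,3) = 10.
Coefficient = C(5,3) · (-3)^2 = 10 · 9 = 90.

90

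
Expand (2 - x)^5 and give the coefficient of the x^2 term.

80

The general term is C(5,j)·(2)^j·(-x)^(5-j); the x^2 term has j = 3.
C(5,3) = 10.
Coefficient = C(5,3) · 2^3 = 10 · 8 = 80.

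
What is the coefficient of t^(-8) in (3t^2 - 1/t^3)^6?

General term: C(6,j)·(3t^2)^j·(-1/t^3)^(6-j), with t-exponent 2j − 3(6−j) = 5j − 18.
Set 5j − 18 = -8: j = 2.
C(6,2) = 15; 3^2 = 9; (-1)^4 = 1.
Coefficient = 15 · 9 · 1 = 135.

135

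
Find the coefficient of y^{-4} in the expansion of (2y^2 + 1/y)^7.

General term: C(7,j)·(2y^2)^j·(1/y)^(7-j), with y-exponent 2j − 1(7−j) = 3j − 7.
Set 3j − 7 = -4: j = 1.
C(7,1) = 7; 2^1 = 2; 1^6 = 1.
Coefficient = 7 · 2 · 1 = 14.

14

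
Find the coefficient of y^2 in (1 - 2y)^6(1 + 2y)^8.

Coefficient of y^2 = Σ_{j} C(6,j)·(-2)^j·C(8,2-j)·2^(2-j) for j from 0 to 2.
= 112 + (-192) + 60 = -20.

-20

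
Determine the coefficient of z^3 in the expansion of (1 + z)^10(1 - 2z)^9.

Coefficient of z^3 = Σ_{j} C(10,j)·1^j·C(9,3-j)·(-2)^(3-j) for j from 0 to 3.
= (-672) + 1440 + (-810) + 120 = 78.

78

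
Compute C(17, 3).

C(17,3) = (17·16·15) / 3! = 4080 / 6 = 680.

680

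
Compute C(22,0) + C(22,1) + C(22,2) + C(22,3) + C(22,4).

1 + 22 + 231 + 1540 + 7315 = 9109.

9109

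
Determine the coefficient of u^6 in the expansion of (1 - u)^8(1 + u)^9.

-56

Coefficient of u^6 = Σ_{j} C(8,j)·(-1)^j·C(9,6-j)·1^(6-j) for j from 0 to 6.
= 84 + (-1008) + 3528 + (-4704) + 2520 + (-504) + 28 = -56.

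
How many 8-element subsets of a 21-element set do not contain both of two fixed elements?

176358

All 8-subsets: C(21,8) = 203490. Those containing both fixed elements: C(19,6) = 27132.
203490 − 27132 = 176358.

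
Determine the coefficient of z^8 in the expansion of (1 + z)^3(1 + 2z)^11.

Coefficient of z^8 = Σ_{j} C(3,j)·1^j·C(11,8-j)·2^(8-j) for j from 0 to 3.
= 42240 + 126720 + 88704 + 14784 = 272448.

272448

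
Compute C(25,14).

C(25,14) = C(25,11) by symmetry.
C(25,11) = (25·24·23·22·21·20·19·18·17·16·15) / 11! = 177925144320000 / 39916800 = 4457400.

4457400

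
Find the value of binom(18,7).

C(18,7) = (18·17·16·15·14·13·12) / 7! = 160392960 / 5040 = 31824.

31824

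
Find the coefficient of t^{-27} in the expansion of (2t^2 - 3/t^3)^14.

-515852064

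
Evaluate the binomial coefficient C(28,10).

C(28,10) = (28·27·26·25·24·23·22·21·20·19) / 10! = 47621141568000 / 3628800 = 13123110.

13123110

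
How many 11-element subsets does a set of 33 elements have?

193536720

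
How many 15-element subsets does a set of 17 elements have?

136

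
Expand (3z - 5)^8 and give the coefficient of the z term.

-1875000

The general term is C(8,j)·(3z)^j·(-5)^(8-j); the z^1 term has j = 1.
C(8,1) = 8.
Coefficient = C(8,1) · 3^1 · (-5)^7 = 8 · 3 · (-78125) = -1875000.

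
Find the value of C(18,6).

18564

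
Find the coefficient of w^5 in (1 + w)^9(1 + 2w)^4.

4446

Coefficient of w^5 = Σ_{j} C(9,j)·1^j·C(4,5-j)·2^(5-j) for j from 1 to 5.
= 144 + 1152 + 2016 + 1008 + 126 = 4446.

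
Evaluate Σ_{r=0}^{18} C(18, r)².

Σ C(18,r)² is the coefficient of x^18 in (1+x)^18(1+x)^18 = (1+x)^36, i.e. C(36,18) = 9075135300.

9075135300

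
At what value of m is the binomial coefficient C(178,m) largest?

C(178,m) is maximized at m = 178/2 = 89.

89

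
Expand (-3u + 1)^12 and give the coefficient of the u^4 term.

The general term is C(12,j)·(-3u)^j·(1)^(12-j); the u^4 term has j = 4.
C(12,4) = 495.
Coefficient = C(12,4) · (-3)^4 = 495 · 81 = 40095.

40095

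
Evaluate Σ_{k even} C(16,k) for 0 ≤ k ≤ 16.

32768

Even-k terms of row 16 sum to 2^15 = 32768.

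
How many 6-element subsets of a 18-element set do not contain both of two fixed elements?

16744

All 6-subsets: C(18,6) = 18564. Those containing both fixed elements: C(16,4) = 1820.
18564 − 1820 = 16744.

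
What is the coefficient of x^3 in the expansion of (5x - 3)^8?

-1701000

The general term is C(8,j)·(5x)^j·(-3)^(8-j); the x^3 term has j = 3.
C(8,3) = 56.
Coefficient = C(8,3) · 5^3 · (-3)^5 = 56 · 125 · (-243) = -1701000.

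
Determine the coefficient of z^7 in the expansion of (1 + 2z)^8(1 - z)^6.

Coefficient of z^7 = Σ_{j} C(8,j)·2^j·C(6,7-j)·(-1)^(7-j) for j from 1 to 7.
= 16 + (-672) + 6720 + (-22400) + 26880 + (-10752) + 1024 = 816.

816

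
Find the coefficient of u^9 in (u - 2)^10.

-20

The general term is C(10,j)·(u)^j·(-2)^(10-j); the u^9 term has j = 9.
C(10,9) = 10.
Coefficient = C(10,9) · (-2)^1 = 10 · (-2) = -20.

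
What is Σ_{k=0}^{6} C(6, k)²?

By Vandermonde's identity, Σ C(6,k)² = C(12,6) = 924.

924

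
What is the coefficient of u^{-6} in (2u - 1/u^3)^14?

General term: C(14,j)·(2u)^j·(-1/u^3)^(14-j), with u-exponent 1j − 3(14−j) = 4j − 42.
Set 4j − 42 = -6: j = 9.
C(14,9) = 2002; 2^9 = 512; (-1)^5 = -1.
Coefficient = 2002 · 512 · (-1) = -1025024.

-1025024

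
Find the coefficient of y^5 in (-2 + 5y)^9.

The general term is C(9,j)·(-2)^j·(5y)^(9-j); the y^5 term has j = 4.
C(9,4) = 126.
Coefficient = C(9,4) · (-2)^4 · 5^5 = 126 · 16 · 3125 = 6300000.

6300000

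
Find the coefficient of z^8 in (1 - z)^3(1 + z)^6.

Coefficient of z^8 = Σ_{j} C(3,j)·(-1)^j·C(6,8-j)·1^(8-j) for j from 2 to 3.
= 3 + (-6) = -3.

-3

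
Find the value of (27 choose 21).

C(27,21) = C(27,6) by symmetry.
C(27,6) = (27·26·25·24·23·22) / 6! = 213127200 / 720 = 296010.

296010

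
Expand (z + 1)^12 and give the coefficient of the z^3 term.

The general term is C(12,j)·(z)^j·(1)^(12-j); the z^3 term has j = 3.
C(12,3) = 220.
Coefficient = C(12,3) = 220.

220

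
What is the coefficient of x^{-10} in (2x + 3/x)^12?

General term: C(12,j)·(2x)^j·(3/x)^(12-j), with x-exponent 1j − 1(12−j) = 2j − 12.
Set 2j − 12 = -10: j = 1.
C(12,1) = 12; 2^1 = 2; 3^11 = 177147.
Coefficient = 12 · 2 · 177147 = 4251528.

4251528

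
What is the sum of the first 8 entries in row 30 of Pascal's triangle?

2804012

1 + 30 + 435 + 4060 + 27405 + 142506 + 593775 + 2035800 = 2804012.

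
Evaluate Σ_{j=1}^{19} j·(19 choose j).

Since j·C(19,j) = 19·C(18,j−1), the sum is 19·2^18 = 19·262144 = 4980736.

4980736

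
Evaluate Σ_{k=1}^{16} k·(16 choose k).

524288

Differentiating (1+x)^16 and setting x=1: Σ k·C(16,k) = 16·2^15 = 524288.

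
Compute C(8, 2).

28

C(8,2) = (8·7) / 2! = 56 / 2 = 28.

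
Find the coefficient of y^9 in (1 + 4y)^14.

The general term is C(14,j)·(1)^j·(4y)^(14-j); the y^9 term has j = 5.
C(14,5) = 2002.
Coefficient = C(14,5) · 4^9 = 2002 · 262144 = 524812288.

524812288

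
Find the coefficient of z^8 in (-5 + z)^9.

-45

The general term is C(9,j)·(-5)^j·(z)^(9-j); the z^8 term has j = 1.
C(9,1) = 9.
Coefficient = C(9,1) · (-5)^1 = 9 · (-5) = -45.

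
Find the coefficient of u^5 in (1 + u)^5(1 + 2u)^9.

22363

Coefficient of u^5 = Σ_{j} C(5,j)·1^j·C(9,5-j)·2^(5-j) for j from 0 to 5.
= 4032 + 10080 + 6720 + 1440 + 90 + 1 = 22363.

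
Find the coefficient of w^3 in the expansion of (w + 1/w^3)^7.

7

General term: C(7,j)·(w)^j·(1/w^3)^(7-j), with w-exponent 1j − 3(7−j) = 4j − 21.
Set 4j − 21 = 3: j = 6.
C(7,6) = 7; 1^6 = 1; 1^1 = 1.
Coefficient = 7 · 1 · 1 = 7.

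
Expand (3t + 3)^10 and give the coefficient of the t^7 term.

The general term is C(10,j)·(3t)^j·(3)^(10-j); the t^7 term has j = 7.
C(10,7) = 120.
Coefficient = C(10,7) · 3^7 · 3^3 = 120 · 2187 · 27 = 7085880.

7085880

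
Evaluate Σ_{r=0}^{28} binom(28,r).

Setting x = 1 in (1+x)^28 gives Σ C(28,r) = 2^28 = 268435456.

268435456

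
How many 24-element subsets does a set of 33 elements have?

C(33,24) = C(33,9) by symmetry.
C(33,9) = (33·32·31·30·29·28·27·26·25) / 9! = 13995229248000 / 362880 = 38567100.

38567100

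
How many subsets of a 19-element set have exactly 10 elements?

92378

Choose the 10 positions: C(19,10) = 92378.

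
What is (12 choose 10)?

66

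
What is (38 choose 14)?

C(38,14) = (38·37·36·35·34·33·32·31·30·29·28·27·26·25) / 14! = 842975203103953920000 / 87178291200 = 9669554100.

9669554100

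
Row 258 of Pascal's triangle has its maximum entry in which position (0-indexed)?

C(258,r) is maximized at r = 258/2 = 129.

129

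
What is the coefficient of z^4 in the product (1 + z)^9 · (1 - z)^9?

36

Coefficient of z^4 = Σ_{j} C(9,j)·1^j·C(9,4-j)·(-1)^(4-j) for j from 0 to 4.
= 126 + (-756) + 1296 + (-756) + 126 = 36.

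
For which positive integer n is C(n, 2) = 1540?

n(n−1)/2 = 1540 ⇒ n(n−1) = 3080. Since 56·55 = 3080, n = 56.

56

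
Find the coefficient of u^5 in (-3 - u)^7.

The general term is C(7,j)·(-3)^j·(-u)^(7-j); the u^5 term has j = 2.
C(7,2) = 21.
Coefficient = C(7,2) · (-3)^2 · (-1)^5 = 21 · 9 · (-1) = -189.

-189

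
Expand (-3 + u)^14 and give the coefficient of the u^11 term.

-9828

The general term is C(14,j)·(-3)^j·(u)^(14-j); the u^11 term has j = 3.
C(14,3) = 364.
Coefficient = C(14,3) · (-3)^3 = 364 · (-27) = -9828.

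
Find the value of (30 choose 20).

C(30,20) = C(30,10) by symmetry.
C(30,10) = (30·29·28·27·26·25·24·23·22·21) / 10! = 109027350432000 / 3628800 = 30045015.

30045015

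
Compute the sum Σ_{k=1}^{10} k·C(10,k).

5120

Differentiating (1+x)^10 and setting x=1: Σ k·C(10,k) = 10·2^9 = 5120.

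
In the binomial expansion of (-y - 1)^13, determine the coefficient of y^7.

-1716

The general term is C(13,j)·(-y)^j·(-1)^(13-j); the y^7 term has j = 7.
C(13,7) = 1716.
Coefficient = C(13,7) · (-1)^7 = 1716 · (-1) = -1716.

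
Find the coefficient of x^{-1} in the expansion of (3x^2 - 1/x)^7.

-189

General term: C(7,j)·(3x^2)^j·(-1/x)^(7-j), with x-exponent 2j − 1(7−j) = 3j − 7.
Set 3j − 7 = -1: j = 2.
C(7,2) = 21; 3^2 = 9; (-1)^5 = -1.
Coefficient = 21 · 9 · (-1) = -189.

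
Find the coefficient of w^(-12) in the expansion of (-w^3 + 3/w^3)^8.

General term: C(8,j)·(-w^3)^j·(3/w^3)^(8-j), with w-exponent 3j − 3(8−j) = 6j − 24.
Set 6j − 24 = -12: j = 2.
C(8,2) = 28; (-1)^2 = 1; 3^6 = 729.
Coefficient = 28 · 1 · 729 = 20412.

20412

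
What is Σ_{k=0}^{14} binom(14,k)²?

Σ C(14,k)² is the coefficient of x^14 in (1+x)^14(1+x)^14 = (1+x)^28, i.e. C(28,14) = 40116600.

40116600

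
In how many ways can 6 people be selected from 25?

This is C(25,6) = 177100.

177100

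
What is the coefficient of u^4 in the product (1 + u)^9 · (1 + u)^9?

Coefficient of u^4 = Σ_{j} C(9,j)·C(9,4-j) for j from 0 to 4.
= 126 + 756 + 1296 + 756 + 126 = 3060.

3060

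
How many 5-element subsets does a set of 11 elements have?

462

C(11,5) = (11·10·9·8·7) / 5! = 55440 / 120 = 462.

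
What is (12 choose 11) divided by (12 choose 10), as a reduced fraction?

2/11

C(n,k+1)/C(n,k) = (n−k)/(k+1) = (12−10)/(10+1) = 2/11.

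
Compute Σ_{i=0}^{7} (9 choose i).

502

1 + 9 + 36 + 84 + 126 + 126 + 84 + 36 = 502.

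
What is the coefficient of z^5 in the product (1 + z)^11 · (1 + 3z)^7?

Coefficient of z^5 = Σ_{j} C(11,j)·1^j·C(7,5-j)·3^(5-j) for j from 0 to 5.
= 5103 + 31185 + 51975 + 31185 + 6930 + 462 = 126840.

126840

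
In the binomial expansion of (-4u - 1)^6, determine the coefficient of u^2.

240

The general term is C(6,j)·(-4u)^j·(-1)^(6-j); the u^2 term has j = 2.
C(6,2) = 15.
Coefficient = C(6,2) · (-4)^2 = 15 · 16 = 240.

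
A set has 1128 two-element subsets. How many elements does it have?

n(n−1)/2 = 1128 ⇒ n(n−1) = 2256. Since 48·47 = 2256, n = 48.

48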